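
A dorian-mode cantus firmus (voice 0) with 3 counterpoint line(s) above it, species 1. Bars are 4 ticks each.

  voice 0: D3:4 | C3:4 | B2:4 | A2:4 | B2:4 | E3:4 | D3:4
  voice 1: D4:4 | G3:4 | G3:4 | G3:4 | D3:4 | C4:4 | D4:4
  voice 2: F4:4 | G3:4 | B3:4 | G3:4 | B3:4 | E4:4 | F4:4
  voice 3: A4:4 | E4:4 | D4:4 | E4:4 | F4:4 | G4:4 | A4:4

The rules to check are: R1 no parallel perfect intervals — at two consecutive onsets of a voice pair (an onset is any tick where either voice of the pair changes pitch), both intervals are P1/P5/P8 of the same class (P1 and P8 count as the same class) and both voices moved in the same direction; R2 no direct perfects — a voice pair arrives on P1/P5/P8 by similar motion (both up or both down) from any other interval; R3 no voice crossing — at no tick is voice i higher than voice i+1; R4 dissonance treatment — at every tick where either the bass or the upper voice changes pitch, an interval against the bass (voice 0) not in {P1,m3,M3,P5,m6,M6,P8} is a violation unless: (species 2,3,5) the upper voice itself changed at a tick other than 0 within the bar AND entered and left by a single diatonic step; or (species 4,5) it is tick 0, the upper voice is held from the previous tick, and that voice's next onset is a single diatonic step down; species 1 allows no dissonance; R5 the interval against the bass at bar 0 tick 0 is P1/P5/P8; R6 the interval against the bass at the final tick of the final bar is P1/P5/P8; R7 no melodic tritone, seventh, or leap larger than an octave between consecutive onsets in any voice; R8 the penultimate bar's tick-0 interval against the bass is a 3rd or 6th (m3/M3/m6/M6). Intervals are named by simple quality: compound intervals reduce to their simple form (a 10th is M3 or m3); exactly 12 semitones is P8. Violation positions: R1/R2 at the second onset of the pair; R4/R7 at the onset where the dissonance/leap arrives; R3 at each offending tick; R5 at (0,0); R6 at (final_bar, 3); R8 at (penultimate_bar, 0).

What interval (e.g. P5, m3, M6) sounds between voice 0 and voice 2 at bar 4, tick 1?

voice 0=B2 voice 2=B3 -> P8

P8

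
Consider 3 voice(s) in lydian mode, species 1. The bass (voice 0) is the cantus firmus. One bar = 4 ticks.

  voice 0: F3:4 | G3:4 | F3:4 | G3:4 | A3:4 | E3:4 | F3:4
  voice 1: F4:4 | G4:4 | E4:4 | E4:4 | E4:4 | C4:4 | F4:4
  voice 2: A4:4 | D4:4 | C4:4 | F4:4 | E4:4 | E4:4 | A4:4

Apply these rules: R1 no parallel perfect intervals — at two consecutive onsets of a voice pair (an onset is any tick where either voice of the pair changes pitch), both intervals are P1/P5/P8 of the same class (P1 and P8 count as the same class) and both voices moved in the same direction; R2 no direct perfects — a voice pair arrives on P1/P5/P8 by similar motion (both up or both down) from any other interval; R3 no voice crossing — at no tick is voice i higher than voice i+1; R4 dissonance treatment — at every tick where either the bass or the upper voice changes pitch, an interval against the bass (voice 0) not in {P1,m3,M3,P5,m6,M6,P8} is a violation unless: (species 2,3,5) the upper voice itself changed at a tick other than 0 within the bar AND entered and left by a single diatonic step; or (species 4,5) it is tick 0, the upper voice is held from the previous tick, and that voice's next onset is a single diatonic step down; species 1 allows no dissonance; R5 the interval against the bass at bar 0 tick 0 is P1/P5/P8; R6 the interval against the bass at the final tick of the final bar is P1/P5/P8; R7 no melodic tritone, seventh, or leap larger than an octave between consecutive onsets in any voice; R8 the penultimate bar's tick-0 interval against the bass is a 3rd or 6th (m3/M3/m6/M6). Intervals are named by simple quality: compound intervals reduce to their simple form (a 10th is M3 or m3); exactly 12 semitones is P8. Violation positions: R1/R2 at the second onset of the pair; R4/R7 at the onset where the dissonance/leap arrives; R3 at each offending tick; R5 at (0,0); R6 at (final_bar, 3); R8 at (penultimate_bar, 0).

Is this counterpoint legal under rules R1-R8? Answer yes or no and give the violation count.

No (16 violations)

bar 0: v0=F3 v1=F4 v2=A4 (M3)
bar 1: v0=G3 v1=G4 v2=D4 (P5)
bar 2: v0=F3 v1=E4 v2=C4 (P5)
bar 3: v0=G3 v1=E4 v2=F4 (m7)
bar 4: v0=A3 v1=E4 v2=E4 (P5)
bar 5: v0=E3 v1=C4 v2=E4 (P8)
bar 6: v0=F3 v1=F4 v2=A4 (M3)
  R5 @ bar0.0: opens on M3
  R1 @ bar1.0: F3/F4 P8 -> G3/G4 P8 similar
  R3 @ bar1.0: G4 above D4
  R3 @ bar1.1: G4 above D4
  R3 @ bar1.2: G4 above D4
  R3 @ bar1.3: G4 above D4
  R1 @ bar2.0: G3/D4 P5 -> F3/C4 P5 similar
  R3 @ bar2.0: E4 above C4
  R4 @ bar2.0: F3/E4 M7 untreated
  R3 @ bar2.1: E4 above C4
  R3 @ bar2.2: E4 above C4
  R3 @ bar2.3: E4 above C4
  R4 @ bar3.0: G3/F4 m7 untreated
  R8 @ bar5.0: penult P8 not 3rd/6th
  R2 @ bar6.0: E3/C4 m6 -> F3/F4 P8 similar
  R6 @ bar6.3: closes on M3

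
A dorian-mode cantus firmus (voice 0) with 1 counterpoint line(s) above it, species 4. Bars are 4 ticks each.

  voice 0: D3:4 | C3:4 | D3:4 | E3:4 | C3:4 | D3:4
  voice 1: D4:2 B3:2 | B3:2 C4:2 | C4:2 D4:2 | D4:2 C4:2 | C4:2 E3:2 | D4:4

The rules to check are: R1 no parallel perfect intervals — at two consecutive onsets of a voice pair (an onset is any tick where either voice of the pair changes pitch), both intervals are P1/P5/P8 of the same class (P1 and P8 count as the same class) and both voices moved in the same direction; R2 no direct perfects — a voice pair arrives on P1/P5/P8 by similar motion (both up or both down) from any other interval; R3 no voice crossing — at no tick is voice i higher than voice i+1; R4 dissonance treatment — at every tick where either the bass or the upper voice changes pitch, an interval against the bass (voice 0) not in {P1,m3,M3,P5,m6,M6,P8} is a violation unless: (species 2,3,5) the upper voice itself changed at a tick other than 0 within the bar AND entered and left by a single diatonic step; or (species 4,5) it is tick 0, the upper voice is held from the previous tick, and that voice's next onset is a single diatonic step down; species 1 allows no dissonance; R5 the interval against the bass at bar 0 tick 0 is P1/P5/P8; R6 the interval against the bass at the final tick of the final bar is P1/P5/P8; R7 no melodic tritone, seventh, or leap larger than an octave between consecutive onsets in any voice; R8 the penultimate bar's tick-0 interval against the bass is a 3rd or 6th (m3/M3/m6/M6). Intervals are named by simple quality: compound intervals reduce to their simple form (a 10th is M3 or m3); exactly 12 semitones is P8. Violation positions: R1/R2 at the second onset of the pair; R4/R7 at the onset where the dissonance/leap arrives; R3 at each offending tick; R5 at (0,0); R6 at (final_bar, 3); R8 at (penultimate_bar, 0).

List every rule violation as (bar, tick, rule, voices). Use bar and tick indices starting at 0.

bar 0: v0=D3 v1=D4 downbeat P8
bar 1: v0=C3 v1=B3 downbeat M7
bar 2: v0=D3 v1=C4 downbeat m7
bar 3: v0=E3 v1=D4 downbeat m7
bar 4: v0=C3 v1=C4 downbeat P8
bar 5: v0=D3 v1=D4 downbeat P8
  -> R4 @ bar 1 tick 0 v(0, 1): C3/B3 M7 untreated
  -> R4 @ bar 2 tick 0 v(0, 1): D3/C4 m7 untreated
  -> R8 @ bar 4 tick 0 v(0, 1): penult P8 not 3rd/6th
  -> R2 @ bar 5 tick 0 v(0, 1): C3/E3 M3 -> D3/D4 P8 similar
  -> R7 @ bar 5 tick 0 v(1,): E3->D4 leap 10st

(1, 0, R4, (0, 1))
(2, 0, R4, (0, 1))
(4, 0, R8, (0, 1))
(5, 0, R2, (0, 1))
(5, 0, R7, (1,))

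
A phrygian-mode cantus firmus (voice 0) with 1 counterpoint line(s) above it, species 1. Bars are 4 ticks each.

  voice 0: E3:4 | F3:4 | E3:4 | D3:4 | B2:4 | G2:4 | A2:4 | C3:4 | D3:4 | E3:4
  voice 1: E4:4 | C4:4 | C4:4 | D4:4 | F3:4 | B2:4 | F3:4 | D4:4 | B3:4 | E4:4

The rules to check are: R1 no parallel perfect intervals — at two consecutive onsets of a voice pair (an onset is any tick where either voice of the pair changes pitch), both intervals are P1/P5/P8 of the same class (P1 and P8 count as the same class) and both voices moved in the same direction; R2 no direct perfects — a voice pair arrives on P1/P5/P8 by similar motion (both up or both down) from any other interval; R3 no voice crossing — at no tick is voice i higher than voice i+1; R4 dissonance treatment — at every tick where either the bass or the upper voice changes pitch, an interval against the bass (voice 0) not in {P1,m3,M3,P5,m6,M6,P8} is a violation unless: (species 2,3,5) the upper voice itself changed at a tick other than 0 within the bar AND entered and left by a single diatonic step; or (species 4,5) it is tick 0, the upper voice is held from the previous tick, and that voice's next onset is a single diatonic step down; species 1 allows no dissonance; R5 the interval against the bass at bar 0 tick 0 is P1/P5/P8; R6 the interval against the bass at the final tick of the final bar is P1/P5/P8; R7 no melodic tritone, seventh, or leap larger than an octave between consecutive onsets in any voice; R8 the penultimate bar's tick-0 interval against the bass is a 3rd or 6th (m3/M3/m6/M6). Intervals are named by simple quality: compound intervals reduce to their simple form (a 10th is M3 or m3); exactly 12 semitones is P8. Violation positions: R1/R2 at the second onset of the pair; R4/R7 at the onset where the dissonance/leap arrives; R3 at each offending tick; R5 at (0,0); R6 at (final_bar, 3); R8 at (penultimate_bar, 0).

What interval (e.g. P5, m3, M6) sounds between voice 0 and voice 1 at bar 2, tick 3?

m6

voice 0=E3 voice 1=C4 -> m6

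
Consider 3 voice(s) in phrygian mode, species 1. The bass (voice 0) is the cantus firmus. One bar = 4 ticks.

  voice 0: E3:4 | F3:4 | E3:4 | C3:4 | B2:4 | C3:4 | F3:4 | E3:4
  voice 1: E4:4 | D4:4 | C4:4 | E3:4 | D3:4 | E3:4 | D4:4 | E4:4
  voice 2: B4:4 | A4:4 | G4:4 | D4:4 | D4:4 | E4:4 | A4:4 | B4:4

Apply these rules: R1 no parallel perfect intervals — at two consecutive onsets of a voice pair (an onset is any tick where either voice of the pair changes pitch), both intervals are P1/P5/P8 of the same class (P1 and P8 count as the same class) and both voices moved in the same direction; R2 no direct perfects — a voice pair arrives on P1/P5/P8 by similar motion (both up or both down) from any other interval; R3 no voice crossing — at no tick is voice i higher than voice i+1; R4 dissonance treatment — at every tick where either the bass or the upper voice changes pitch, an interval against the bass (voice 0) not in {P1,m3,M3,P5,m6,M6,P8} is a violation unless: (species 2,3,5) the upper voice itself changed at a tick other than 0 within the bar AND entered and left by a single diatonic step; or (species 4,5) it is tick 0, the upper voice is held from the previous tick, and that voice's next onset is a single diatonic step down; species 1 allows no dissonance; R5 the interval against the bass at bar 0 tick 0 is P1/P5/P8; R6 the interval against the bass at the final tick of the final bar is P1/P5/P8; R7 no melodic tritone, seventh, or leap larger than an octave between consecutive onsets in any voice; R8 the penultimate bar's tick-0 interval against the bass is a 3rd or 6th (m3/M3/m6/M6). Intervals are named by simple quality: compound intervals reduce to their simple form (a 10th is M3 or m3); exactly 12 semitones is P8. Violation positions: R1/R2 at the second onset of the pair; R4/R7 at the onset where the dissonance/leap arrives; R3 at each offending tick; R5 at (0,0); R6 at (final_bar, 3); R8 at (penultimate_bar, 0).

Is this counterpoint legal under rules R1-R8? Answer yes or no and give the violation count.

bar 0: v0=E3 v1=E4 v2=B4 (P5)
bar 1: v0=F3 v1=D4 v2=A4 (M3)
bar 2: v0=E3 v1=C4 v2=G4 (m3)
bar 3: v0=C3 v1=E3 v2=D4 (M2)
bar 4: v0=B2 v1=D3 v2=D4 (m3)
bar 5: v0=C3 v1=E3 v2=E4 (M3)
bar 6: v0=F3 v1=D4 v2=A4 (M3)
bar 7: v0=E3 v1=E4 v2=B4 (P5)
  R1 @ bar1.0: E4/B4 P5 -> D4/A4 P5 similar
  R1 @ bar2.0: D4/A4 P5 -> C4/G4 P5 similar
  R4 @ bar3.0: C3/D4 M2 untreated
  R1 @ bar5.0: D3/D4 P8 -> E3/E4 P8 similar
  R2 @ bar6.0: E3/E4 P8 -> D4/A4 P5 similar
  R7 @ bar6.0: E3->D4 leap 10st
  R1 @ bar7.0: D4/A4 P5 -> E4/B4 P5 similar

No (7 violations)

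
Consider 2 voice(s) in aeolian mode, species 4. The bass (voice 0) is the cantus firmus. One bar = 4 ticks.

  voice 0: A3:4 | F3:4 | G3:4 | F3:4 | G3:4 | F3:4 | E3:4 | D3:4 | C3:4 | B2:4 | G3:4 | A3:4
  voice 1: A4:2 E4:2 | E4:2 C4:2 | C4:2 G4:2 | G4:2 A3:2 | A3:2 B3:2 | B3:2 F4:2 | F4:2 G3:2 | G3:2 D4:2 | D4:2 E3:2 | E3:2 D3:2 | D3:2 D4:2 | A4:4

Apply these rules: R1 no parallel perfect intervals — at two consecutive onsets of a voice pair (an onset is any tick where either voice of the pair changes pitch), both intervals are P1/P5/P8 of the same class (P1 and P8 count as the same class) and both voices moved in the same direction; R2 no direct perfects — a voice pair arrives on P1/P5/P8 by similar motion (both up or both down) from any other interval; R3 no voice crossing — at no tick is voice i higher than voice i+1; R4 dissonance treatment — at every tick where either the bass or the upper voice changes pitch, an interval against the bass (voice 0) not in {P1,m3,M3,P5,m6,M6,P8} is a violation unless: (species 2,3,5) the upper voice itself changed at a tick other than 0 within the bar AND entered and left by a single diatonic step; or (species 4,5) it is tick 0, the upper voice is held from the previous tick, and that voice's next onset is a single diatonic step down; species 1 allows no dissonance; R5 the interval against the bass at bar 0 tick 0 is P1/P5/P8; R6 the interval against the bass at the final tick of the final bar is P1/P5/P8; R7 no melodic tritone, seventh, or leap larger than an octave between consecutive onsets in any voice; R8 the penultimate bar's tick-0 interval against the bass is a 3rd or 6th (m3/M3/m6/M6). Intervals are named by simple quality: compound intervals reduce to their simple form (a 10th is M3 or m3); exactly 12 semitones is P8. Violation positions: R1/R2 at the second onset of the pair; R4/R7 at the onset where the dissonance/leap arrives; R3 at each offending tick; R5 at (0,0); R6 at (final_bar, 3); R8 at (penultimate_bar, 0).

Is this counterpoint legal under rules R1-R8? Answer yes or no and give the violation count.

No (17 violations)

bar 0: v0=A3 v1=A4 (P8)
bar 1: v0=F3 v1=E4 (M7)
bar 2: v0=G3 v1=C4 (P4)
bar 3: v0=F3 v1=G4 (M2)
bar 4: v0=G3 v1=A3 (M2)
bar 5: v0=F3 v1=B3 (TT)
bar 6: v0=E3 v1=F4 (m2)
bar 7: v0=D3 v1=G3 (P4)
bar 8: v0=C3 v1=D4 (M2)
bar 9: v0=B2 v1=E3 (P4)
bar 10: v0=G3 v1=D3 (P4)
bar 11: v0=A3 v1=A4 (P8)
  R4 @ bar1.0: F3/E4 M7 untreated
  R4 @ bar2.0: G3/C4 P4 untreated
  R4 @ bar3.0: F3/G4 M2 untreated
  R7 @ bar3.2: G4->A3 leap 10st
  R4 @ bar4.0: G3/A3 M2 untreated
  R4 @ bar5.0: F3/B3 TT untreated
  R7 @ bar5.2: B3->F4 leap 6st
  R4 @ bar6.0: E3/F4 m2 untreated
  R7 @ bar6.2: F4->G3 leap 10st
  R4 @ bar7.0: D3/G3 P4 untreated
  R4 @ bar8.0: C3/D4 M2 untreated
  R7 @ bar8.2: D4->E3 leap 10st
  R3 @ bar10.0: G3 above D3
  R4 @ bar10.0: G3/D3 P4 untreated
  R8 @ bar10.0: penult P4 not 3rd/6th
  R3 @ bar10.1: G3 above D3
  R2 @ bar11.0: G3/D4 P5 -> A3/A4 P8 similar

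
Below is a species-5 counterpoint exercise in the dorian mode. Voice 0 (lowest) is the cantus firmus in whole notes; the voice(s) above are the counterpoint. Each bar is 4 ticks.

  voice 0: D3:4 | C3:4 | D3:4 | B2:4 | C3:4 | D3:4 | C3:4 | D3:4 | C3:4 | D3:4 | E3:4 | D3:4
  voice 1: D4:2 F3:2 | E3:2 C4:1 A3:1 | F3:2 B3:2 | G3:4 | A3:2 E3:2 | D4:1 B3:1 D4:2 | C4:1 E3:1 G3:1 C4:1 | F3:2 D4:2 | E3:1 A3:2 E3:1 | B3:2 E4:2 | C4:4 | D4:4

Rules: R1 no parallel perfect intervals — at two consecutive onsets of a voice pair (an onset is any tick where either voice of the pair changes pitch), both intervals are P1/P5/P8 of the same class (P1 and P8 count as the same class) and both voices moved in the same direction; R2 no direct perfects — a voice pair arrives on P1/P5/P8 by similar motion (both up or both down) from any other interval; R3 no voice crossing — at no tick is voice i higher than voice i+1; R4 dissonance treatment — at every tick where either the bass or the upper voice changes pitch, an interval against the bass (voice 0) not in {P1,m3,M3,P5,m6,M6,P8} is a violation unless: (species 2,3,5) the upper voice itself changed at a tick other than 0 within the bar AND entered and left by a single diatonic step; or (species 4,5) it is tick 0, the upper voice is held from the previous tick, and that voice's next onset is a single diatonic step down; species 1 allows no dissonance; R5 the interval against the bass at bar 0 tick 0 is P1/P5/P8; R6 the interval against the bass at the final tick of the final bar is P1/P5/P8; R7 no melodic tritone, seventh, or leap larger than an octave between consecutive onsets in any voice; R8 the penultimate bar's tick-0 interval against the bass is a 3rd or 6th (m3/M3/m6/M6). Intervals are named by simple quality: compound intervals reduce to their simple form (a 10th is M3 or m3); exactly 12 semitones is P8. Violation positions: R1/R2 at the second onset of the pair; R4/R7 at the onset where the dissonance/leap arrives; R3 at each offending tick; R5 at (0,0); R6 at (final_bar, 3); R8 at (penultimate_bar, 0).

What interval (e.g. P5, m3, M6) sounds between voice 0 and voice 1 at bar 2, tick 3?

voice 0=D3 voice 1=B3 -> M6

M6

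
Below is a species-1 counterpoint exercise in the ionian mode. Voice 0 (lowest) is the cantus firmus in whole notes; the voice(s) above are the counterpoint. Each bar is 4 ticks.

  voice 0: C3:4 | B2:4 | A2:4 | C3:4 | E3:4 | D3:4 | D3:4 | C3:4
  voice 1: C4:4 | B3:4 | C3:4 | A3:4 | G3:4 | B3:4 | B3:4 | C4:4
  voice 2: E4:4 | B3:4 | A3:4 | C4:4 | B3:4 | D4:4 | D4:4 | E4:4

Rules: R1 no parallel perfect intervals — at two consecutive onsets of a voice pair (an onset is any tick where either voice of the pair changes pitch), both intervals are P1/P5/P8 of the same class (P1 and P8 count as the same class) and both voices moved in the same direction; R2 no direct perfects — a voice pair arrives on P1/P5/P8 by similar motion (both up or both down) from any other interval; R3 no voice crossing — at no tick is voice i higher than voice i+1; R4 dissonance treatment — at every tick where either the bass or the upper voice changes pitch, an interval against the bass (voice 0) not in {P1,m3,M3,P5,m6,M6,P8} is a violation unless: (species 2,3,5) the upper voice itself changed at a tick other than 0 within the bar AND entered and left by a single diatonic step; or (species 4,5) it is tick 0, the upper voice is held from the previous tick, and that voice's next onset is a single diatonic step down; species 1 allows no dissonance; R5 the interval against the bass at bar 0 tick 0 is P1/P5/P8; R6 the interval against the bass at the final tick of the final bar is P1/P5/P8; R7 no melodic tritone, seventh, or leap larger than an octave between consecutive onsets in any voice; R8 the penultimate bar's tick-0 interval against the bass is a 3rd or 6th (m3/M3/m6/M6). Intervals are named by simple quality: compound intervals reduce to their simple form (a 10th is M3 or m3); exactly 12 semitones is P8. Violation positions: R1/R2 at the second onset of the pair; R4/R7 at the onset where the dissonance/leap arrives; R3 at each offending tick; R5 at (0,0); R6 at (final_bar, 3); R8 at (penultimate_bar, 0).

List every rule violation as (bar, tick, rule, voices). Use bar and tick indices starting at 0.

bar 0: v0=C3 v1=C4 v2=E4 downbeat M3
bar 1: v0=B2 v1=B3 v2=B3 downbeat P8
bar 2: v0=A2 v1=C3 v2=A3 downbeat P8
bar 3: v0=C3 v1=A3 v2=C4 downbeat P8
bar 4: v0=E3 v1=G3 v2=B3 downbeat P5
bar 5: v0=D3 v1=B3 v2=D4 downbeat P8
bar 6: v0=D3 v1=B3 v2=D4 downbeat P8
bar 7: v0=C3 v1=C4 v2=E4 downbeat M3
  -> R5 @ bar 0 tick 0 v(0, 2): opens on M3
  -> R1 @ bar 1 tick 0 v(0, 1): C3/C4 P8 -> B2/B3 P8 similar
  -> R2 @ bar 1 tick 0 v(0, 2): C3/E4 M3 -> B2/B3 P8 similar
  -> R2 @ bar 1 tick 0 v(1, 2): C4/E4 M3 -> B3/B3 P1 similar
  -> R1 @ bar 2 tick 0 v(0, 2): B2/B3 P8 -> A2/A3 P8 similar
  -> R7 @ bar 2 tick 0 v(1,): B3->C3 leap 11st
  -> R1 @ bar 3 tick 0 v(0, 2): A2/A3 P8 -> C3/C4 P8 similar
  -> R8 @ bar 6 tick 0 v(0, 2): penult P8 not 3rd/6th
  -> R6 @ bar 7 tick 3 v(0, 2): closes on M3

(0, 0, R5, (0, 2))
(1, 0, R1, (0, 1))
(1, 0, R2, (0, 2))
(1, 0, R2, (1, 2))
(2, 0, R1, (0, 2))
(2, 0, R7, (1,))
(3, 0, R1, (0, 2))
(6, 0, R8, (0, 2))
(7, 3, R6, (0, 2))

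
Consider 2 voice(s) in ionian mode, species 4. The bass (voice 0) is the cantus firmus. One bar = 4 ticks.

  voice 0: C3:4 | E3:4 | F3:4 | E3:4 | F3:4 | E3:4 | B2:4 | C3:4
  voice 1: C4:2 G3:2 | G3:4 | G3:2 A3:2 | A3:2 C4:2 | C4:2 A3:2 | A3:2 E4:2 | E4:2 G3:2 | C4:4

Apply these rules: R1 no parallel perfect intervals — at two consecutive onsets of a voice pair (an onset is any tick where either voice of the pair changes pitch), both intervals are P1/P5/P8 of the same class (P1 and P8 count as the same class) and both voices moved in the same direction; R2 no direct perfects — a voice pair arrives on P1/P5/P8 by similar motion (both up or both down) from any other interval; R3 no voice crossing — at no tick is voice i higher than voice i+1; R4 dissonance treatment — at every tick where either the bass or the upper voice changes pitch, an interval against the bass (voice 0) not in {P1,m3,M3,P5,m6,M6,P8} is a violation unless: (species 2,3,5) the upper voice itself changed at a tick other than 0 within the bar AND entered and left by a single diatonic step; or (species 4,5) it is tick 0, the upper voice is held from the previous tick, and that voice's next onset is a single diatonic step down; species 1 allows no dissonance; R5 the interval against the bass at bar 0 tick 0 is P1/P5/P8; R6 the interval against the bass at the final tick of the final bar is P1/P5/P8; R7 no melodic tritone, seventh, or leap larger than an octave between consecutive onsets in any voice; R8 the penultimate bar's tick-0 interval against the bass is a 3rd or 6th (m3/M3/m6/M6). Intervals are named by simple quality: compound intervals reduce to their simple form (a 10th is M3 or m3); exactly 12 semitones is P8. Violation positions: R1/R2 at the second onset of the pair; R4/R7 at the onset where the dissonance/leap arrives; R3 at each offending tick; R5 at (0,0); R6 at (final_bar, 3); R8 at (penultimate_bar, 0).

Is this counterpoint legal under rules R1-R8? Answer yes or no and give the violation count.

bar 0: v0=C3 v1=C4 (P8)
bar 1: v0=E3 v1=G3 (m3)
bar 2: v0=F3 v1=G3 (M2)
bar 3: v0=E3 v1=A3 (P4)
bar 4: v0=F3 v1=C4 (P5)
bar 5: v0=E3 v1=A3 (P4)
bar 6: v0=B2 v1=E4 (P4)
bar 7: v0=C3 v1=C4 (P8)
  R4 @ bar2.0: F3/G3 M2 untreated
  R4 @ bar3.0: E3/A3 P4 untreated
  R4 @ bar5.0: E3/A3 P4 untreated
  R4 @ bar6.0: B2/E4 P4 untreated
  R8 @ bar6.0: penult P4 not 3rd/6th
  R2 @ bar7.0: B2/G3 m6 -> C3/C4 P8 similar

No (6 violations)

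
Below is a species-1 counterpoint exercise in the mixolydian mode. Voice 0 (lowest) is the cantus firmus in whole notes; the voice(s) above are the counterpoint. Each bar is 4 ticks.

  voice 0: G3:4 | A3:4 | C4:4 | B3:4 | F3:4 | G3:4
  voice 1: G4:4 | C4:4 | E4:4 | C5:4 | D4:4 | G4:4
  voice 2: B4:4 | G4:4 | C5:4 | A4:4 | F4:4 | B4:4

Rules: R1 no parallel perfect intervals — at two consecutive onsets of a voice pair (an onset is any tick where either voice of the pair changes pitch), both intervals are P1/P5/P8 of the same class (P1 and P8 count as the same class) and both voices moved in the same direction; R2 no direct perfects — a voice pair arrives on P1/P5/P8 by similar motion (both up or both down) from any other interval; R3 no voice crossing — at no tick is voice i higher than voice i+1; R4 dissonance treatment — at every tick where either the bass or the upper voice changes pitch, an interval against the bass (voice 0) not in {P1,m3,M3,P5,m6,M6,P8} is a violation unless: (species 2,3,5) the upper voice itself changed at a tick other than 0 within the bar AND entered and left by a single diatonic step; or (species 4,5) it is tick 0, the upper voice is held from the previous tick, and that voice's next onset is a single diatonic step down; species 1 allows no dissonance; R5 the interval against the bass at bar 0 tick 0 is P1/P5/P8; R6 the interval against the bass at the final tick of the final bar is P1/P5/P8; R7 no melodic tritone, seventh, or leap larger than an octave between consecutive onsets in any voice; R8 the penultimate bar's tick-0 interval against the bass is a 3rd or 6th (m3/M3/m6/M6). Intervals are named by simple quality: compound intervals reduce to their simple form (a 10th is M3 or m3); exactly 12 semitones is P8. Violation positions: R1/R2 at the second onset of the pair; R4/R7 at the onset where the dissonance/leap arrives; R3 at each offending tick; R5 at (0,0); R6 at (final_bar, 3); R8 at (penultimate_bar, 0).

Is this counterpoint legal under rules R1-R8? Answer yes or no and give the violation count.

No (17 violations)

bar 0: v0=G3 v1=G4 v2=B4 (M3)
bar 1: v0=A3 v1=C4 v2=G4 (m7)
bar 2: v0=C4 v1=E4 v2=C5 (P8)
bar 3: v0=B3 v1=C5 v2=A4 (m7)
bar 4: v0=F3 v1=D4 v2=F4 (P8)
bar 5: v0=G3 v1=G4 v2=B4 (M3)
  R5 @ bar0.0: opens on M3
  R2 @ bar1.0: G4/B4 M3 -> C4/G4 P5 similar
  R4 @ bar1.0: A3/G4 m7 untreated
  R2 @ bar2.0: A3/G4 m7 -> C4/C5 P8 similar
  R3 @ bar3.0: C5 above A4
  R4 @ bar3.0: B3/C5 m2 untreated
  R4 @ bar3.0: B3/A4 m7 untreated
  R3 @ bar3.1: C5 above A4
  R3 @ bar3.2: C5 above A4
  R3 @ bar3.3: C5 above A4
  R2 @ bar4.0: B3/A4 m7 -> F3/F4 P8 similar
  R7 @ bar4.0: B3->F3 leap 6st
  R7 @ bar4.0: C5->D4 leap 10st
  R8 @ bar4.0: penult P8 not 3rd/6th
  R2 @ bar5.0: F3/D4 M6 -> G3/G4 P8 similar
  R7 @ bar5.0: F4->B4 leap 6st
  R6 @ bar5.3: closes on M3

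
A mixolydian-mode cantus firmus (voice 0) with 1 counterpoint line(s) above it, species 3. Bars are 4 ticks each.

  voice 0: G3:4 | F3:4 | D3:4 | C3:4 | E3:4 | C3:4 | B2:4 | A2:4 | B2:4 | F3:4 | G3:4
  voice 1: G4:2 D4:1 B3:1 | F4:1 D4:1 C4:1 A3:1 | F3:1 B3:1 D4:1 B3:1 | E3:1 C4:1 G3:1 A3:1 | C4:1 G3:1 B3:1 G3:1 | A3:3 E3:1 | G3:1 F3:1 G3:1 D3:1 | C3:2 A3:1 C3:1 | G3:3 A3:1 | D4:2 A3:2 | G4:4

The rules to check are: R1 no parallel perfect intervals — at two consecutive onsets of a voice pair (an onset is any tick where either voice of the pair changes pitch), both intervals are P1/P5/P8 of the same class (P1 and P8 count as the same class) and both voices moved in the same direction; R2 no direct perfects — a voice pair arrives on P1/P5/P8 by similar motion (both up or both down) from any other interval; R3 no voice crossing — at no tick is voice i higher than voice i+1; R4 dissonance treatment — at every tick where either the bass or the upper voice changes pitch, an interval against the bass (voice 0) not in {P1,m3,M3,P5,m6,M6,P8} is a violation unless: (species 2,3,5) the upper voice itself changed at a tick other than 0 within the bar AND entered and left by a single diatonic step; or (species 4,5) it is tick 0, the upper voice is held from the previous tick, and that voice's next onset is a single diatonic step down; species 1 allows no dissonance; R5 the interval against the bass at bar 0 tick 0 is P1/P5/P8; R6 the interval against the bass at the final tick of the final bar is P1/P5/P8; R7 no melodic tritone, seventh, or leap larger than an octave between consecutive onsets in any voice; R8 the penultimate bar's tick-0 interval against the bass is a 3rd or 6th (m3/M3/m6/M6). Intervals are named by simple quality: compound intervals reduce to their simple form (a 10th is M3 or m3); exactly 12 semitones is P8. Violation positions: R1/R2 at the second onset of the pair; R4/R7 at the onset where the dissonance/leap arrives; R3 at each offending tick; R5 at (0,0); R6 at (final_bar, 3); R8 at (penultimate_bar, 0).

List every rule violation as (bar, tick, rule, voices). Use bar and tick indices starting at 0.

bar 0: v0=G3 v1=G4 downbeat P8
bar 1: v0=F3 v1=F4 downbeat P8
bar 2: v0=D3 v1=F3 downbeat m3
bar 3: v0=C3 v1=E3 downbeat M3
bar 4: v0=E3 v1=C4 downbeat m6
bar 5: v0=C3 v1=A3 downbeat M6
bar 6: v0=B2 v1=G3 downbeat m6
bar 7: v0=A2 v1=C3 downbeat m3
bar 8: v0=B2 v1=G3 downbeat m6
bar 9: v0=F3 v1=D4 downbeat M6
bar 10: v0=G3 v1=G4 downbeat P8
  -> R7 @ bar 1 tick 0 v(1,): B3->F4 leap 6st
  -> R7 @ bar 2 tick 1 v(1,): F3->B3 leap 6st
  -> R4 @ bar 8 tick 3 v(0, 1): B2/A3 m7 untreated
  -> R7 @ bar 9 tick 0 v(0,): B2->F3 leap 6st
  -> R2 @ bar 10 tick 0 v(0, 1): F3/A3 M3 -> G3/G4 P8 similar
  -> R7 @ bar 10 tick 0 v(1,): A3->G4 leap 10st

(1, 0, R7, (1,))
(2, 1, R7, (1,))
(8, 3, R4, (0, 1))
(9, 0, R7, (0,))
(10, 0, R2, (0, 1))
(10, 0, R7, (1,))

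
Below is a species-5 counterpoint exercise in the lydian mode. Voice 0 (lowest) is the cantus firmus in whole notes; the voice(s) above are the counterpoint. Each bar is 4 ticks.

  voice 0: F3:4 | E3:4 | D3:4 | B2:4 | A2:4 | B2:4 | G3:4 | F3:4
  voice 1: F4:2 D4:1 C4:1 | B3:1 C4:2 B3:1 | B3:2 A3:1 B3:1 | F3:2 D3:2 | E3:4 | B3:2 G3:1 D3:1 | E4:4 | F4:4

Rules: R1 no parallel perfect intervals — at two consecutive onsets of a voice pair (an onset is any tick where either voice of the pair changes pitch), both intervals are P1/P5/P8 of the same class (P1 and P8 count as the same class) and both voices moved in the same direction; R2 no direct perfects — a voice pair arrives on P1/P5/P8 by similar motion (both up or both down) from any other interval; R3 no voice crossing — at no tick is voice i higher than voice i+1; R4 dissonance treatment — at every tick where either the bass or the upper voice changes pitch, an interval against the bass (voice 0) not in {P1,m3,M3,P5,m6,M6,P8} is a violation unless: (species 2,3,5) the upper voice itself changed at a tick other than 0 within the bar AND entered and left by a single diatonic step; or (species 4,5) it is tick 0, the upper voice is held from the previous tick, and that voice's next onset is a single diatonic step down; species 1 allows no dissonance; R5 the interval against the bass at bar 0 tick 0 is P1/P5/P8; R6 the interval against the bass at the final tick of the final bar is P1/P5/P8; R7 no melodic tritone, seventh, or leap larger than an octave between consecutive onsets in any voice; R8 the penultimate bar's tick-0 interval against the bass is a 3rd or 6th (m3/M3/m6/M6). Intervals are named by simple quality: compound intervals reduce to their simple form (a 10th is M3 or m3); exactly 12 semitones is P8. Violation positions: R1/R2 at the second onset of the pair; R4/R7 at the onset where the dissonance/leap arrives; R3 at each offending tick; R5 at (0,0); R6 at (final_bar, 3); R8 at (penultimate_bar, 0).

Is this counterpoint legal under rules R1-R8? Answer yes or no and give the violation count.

No (5 violations)

bar 0: v0=F3 v1=F4 (P8)
bar 1: v0=E3 v1=B3 (P5)
bar 2: v0=D3 v1=B3 (M6)
bar 3: v0=B2 v1=F3 (TT)
bar 4: v0=A2 v1=E3 (P5)
bar 5: v0=B2 v1=B3 (P8)
bar 6: v0=G3 v1=E4 (M6)
bar 7: v0=F3 v1=F4 (P8)
  R1 @ bar1.0: F3/C4 P5 -> E3/B3 P5 similar
  R4 @ bar3.0: B2/F3 TT untreated
  R7 @ bar3.0: B3->F3 leap 6st
  R2 @ bar5.0: A2/E3 P5 -> B2/B3 P8 similar
  R7 @ bar6.0: D3->E4 leap 14st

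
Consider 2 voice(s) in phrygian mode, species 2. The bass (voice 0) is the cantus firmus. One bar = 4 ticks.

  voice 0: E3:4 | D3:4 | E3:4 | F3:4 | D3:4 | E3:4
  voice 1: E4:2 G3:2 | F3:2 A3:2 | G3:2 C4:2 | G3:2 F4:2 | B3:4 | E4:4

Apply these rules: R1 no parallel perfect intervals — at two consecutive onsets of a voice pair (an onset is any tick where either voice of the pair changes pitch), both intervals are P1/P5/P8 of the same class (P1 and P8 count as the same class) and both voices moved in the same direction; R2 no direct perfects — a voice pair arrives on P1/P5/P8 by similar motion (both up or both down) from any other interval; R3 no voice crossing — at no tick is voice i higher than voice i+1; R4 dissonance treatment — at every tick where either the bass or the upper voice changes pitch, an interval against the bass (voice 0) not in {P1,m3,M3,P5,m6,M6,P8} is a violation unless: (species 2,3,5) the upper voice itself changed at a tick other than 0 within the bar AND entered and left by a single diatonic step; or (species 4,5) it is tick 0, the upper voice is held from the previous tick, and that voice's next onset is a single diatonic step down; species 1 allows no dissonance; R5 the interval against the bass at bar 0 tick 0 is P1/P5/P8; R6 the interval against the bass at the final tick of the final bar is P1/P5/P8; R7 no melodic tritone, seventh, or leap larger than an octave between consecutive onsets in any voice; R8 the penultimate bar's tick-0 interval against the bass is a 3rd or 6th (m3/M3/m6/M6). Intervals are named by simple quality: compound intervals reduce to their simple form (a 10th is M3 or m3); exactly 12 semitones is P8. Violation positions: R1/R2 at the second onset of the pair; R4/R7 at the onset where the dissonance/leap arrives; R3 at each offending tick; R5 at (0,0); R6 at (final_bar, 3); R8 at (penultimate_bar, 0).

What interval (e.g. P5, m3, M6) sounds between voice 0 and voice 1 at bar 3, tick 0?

voice 0=F3 voice 1=G3 -> M2

M2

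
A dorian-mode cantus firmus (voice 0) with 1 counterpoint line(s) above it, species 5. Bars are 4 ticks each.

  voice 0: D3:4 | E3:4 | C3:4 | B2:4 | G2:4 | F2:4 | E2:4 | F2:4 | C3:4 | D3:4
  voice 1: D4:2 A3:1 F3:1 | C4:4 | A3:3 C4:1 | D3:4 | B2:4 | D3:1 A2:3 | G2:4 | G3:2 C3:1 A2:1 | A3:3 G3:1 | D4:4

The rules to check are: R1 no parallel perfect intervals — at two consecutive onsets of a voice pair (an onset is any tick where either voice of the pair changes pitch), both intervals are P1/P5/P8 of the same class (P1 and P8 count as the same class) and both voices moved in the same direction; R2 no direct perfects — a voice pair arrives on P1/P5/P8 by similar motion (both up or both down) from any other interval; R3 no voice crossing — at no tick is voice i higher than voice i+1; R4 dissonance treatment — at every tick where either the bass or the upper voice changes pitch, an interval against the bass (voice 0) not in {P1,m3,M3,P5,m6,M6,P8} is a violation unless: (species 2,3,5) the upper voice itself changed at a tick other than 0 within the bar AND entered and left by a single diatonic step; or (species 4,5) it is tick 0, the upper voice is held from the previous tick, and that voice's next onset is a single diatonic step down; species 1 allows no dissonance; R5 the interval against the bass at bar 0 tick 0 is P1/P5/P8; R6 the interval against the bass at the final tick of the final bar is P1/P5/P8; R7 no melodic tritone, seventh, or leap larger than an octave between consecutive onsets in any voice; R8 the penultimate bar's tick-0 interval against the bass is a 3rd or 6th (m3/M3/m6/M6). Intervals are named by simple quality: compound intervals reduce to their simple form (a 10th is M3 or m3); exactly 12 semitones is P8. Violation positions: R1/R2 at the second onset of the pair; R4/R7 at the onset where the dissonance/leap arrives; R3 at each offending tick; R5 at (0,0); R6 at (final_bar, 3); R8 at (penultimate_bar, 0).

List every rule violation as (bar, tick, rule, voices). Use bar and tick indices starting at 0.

(3, 0, R7, (1,))
(7, 0, R4, (0, 1))
(9, 0, R2, (0, 1))

bar 0: v0=D3 v1=D4 downbeat P8
bar 1: v0=E3 v1=C4 downbeat m6
bar 2: v0=C3 v1=A3 downbeat M6
bar 3: v0=B2 v1=D3 downbeat m3
bar 4: v0=G2 v1=B2 downbeat M3
bar 5: v0=F2 v1=D3 downbeat M6
bar 6: v0=E2 v1=G2 downbeat m3
bar 7: v0=F2 v1=G3 downbeat M2
bar 8: v0=C3 v1=A3 downbeat M6
bar 9: v0=D3 v1=D4 downbeat P8
  -> R7 @ bar 3 tick 0 v(1,): C4->D3 leap 10st
  -> R4 @ bar 7 tick 0 v(0, 1): F2/G3 M2 untreated
  -> R2 @ bar 9 tick 0 v(0, 1): C3/G3 P5 -> D3/D4 P8 similar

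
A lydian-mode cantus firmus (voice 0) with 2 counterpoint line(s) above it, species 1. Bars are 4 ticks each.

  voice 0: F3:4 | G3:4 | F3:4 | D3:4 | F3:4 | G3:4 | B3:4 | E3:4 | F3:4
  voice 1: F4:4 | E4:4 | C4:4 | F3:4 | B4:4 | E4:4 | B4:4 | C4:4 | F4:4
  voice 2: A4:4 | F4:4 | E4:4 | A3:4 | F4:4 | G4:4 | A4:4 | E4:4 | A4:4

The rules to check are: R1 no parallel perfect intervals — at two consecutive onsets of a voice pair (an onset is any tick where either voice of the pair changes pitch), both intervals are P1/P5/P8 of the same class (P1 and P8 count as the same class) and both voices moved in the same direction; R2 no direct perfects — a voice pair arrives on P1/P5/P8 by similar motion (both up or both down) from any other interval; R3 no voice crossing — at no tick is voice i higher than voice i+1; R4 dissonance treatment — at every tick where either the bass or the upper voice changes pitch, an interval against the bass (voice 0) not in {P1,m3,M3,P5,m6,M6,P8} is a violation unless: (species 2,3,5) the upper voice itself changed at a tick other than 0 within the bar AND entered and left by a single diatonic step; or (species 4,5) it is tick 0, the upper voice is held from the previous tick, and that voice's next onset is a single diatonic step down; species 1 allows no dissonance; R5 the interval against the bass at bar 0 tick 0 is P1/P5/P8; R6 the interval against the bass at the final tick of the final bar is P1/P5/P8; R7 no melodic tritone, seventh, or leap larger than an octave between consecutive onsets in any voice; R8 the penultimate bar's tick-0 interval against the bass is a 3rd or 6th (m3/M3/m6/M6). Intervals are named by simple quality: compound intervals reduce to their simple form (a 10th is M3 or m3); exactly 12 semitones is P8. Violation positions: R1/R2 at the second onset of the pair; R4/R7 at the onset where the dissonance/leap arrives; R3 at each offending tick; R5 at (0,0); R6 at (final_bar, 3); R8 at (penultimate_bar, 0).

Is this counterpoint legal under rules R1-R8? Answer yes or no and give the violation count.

bar 0: v0=F3 v1=F4 v2=A4 (M3)
bar 1: v0=G3 v1=E4 v2=F4 (m7)
bar 2: v0=F3 v1=C4 v2=E4 (M7)
bar 3: v0=D3 v1=F3 v2=A3 (P5)
bar 4: v0=F3 v1=B4 v2=F4 (P8)
bar 5: v0=G3 v1=E4 v2=G4 (P8)
bar 6: v0=B3 v1=B4 v2=A4 (m7)
bar 7: v0=E3 v1=C4 v2=E4 (P8)
bar 8: v0=F3 v1=F4 v2=A4 (M3)
  R5 @ bar0.0: opens on M3
  R4 @ bar1.0: G3/F4 m7 untreated
  R2 @ bar2.0: G3/E4 M6 -> F3/C4 P5 similar
  R4 @ bar2.0: F3/E4 M7 untreated
  R2 @ bar3.0: F3/E4 M7 -> D3/A3 P5 similar
  R2 @ bar4.0: D3/A3 P5 -> F3/F4 P8 similar
  R3 @ bar4.0: B4 above F4
  R4 @ bar4.0: F3/B4 TT untreated
  R7 @ bar4.0: F3->B4 leap 18st
  R3 @ bar4.1: B4 above F4
  R3 @ bar4.2: B4 above F4
  R3 @ bar4.3: B4 above F4
  R1 @ bar5.0: F3/F4 P8 -> G3/G4 P8 similar
  R2 @ bar6.0: G3/E4 M6 -> B3/B4 P8 similar
  R3 @ bar6.0: B4 above A4
  R4 @ bar6.0: B3/A4 m7 untreated
  R3 @ bar6.1: B4 above A4
  R3 @ bar6.2: B4 above A4
  R3 @ bar6.3: B4 above A4
  R2 @ bar7.0: B3/A4 m7 -> E3/E4 P8 similar
  R7 @ bar7.0: B4->C4 leap 11st
  R8 @ bar7.0: penult P8 not 3rd/6th
  R2 @ bar8.0: E3/C4 m6 -> F3/F4 P8 similar
  R6 @ bar8.3: closes on M3

No (24 violations)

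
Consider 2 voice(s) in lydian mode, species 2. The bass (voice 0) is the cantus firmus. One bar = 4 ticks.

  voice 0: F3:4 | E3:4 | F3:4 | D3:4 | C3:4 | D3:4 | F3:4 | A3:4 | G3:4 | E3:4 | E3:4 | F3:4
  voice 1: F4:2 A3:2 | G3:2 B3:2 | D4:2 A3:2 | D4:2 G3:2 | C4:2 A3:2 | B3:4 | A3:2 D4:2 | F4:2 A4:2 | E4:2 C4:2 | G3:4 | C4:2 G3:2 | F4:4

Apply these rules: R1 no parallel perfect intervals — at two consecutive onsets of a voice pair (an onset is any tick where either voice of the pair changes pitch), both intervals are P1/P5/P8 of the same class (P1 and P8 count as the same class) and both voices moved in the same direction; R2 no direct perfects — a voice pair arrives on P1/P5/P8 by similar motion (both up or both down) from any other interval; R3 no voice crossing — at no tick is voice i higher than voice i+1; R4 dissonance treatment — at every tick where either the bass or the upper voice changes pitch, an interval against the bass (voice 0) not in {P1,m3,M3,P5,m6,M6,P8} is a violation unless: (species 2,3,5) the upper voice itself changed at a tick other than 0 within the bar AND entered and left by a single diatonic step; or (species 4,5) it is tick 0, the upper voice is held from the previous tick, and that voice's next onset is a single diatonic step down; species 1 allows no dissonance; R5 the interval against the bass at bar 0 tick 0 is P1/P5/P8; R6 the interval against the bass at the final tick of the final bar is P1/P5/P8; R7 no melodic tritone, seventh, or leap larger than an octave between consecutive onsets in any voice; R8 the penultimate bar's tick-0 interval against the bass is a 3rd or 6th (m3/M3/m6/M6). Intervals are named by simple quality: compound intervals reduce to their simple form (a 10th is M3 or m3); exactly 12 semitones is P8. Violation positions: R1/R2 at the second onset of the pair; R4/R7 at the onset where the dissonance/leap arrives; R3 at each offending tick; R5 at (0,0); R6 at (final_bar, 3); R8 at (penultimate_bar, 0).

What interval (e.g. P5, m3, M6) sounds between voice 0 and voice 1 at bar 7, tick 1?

m6

voice 0=A3 voice 1=F4 -> m6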